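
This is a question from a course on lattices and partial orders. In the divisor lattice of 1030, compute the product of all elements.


Divisors of 1030: [1, 2, 5, 10, 103, 206, 515, 1030]
Product = n^(d(n)/2) = 1030^(8/2)
Product = 1125508810000


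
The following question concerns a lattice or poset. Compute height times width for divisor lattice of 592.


Height = length of longest chain minus 1; width = size of largest antichain.
A maximum chain: 1 | 37 | 74 | 148 | 296 | 592  (height 5).
A maximum antichain: {2, 37}  (width 2).
Product = 5 * 2 = 10


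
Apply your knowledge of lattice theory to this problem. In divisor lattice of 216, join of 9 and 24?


In a divisor lattice, join = lcm (least common multiple).
gcd(9,24) = 3
lcm(9,24) = 9*24/gcd = 216/3 = 72


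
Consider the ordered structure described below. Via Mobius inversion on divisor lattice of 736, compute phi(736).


phi(n) = n * prod_{p|n} (1 - 1/p).
Prime divisors of 736: [2, 23]
phi(736) = 736 * (1 - 1/2) * (1 - 1/23)
phi(736) = 352


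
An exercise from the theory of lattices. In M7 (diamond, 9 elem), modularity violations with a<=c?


Modular law: if a <= c then a v (b ^ c) = (a v b) ^ c.
Check all triples (a,b,c) with a <= c among 9 elements.
This lattice is modular (diamonds M_m and their chain-products are modular).
Total violating triples: 0


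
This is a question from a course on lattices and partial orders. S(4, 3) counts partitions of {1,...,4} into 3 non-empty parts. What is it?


S(n,k) = k*S(n-1,k) + S(n-1,k-1).
S(3,3) = 1, S(3,2) = 3
S(4,3) = 3*1 + 3 = 3 + 3
S(4,3) = 6


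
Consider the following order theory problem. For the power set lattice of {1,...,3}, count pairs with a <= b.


The order relation is {(a,b) : a <= b}, reflexive so it includes (a,a).
Examples: ({},{}), ({},{1,2}), ({},{1,2,3}), ({},{1,3}), ({},{1}), ...
Total ordered pairs: 27


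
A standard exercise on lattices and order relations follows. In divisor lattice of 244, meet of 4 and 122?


In a divisor lattice, meet = gcd (greatest common divisor).
By Euclidean algorithm or factoring: gcd(4,122) = 2


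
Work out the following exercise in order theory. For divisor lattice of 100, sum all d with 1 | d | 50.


Interval [1,50] in divisors of 100: [1, 2, 5, 10, 25, 50]
Sum = 93


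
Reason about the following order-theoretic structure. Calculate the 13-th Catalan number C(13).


C(n) = C(2n, n) / (n+1).
C(26, 13) = 10400600
C(13) = 10400600 / 14 = 742900


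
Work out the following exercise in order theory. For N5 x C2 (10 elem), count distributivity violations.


Distributive law: a ^ (b v c) = (a ^ b) v (a ^ c).
Check all 10^3 = 1000 ordered triples (a,b,c).
  e.g. a=(b,0), b=(a,0), c=(c,0): lhs=(b,0) != rhs=(a,0)
  e.g. a=(b,0), b=(a,0), c=(c,1): lhs=(b,0) != rhs=(a,0)
Total violating triples: 16


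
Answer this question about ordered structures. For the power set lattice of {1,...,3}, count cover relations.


A cover relation a -< b holds when a < b with no c strictly between.
Cover relations:
  {} -< {1}
  {} -< {2}
  {} -< {3}
  {1} -< {1,2}
  {1} -< {1,3}
  {2} -< {1,2}
  {2} -< {2,3}
  {3} -< {1,3}
  ...4 more
Total: 12


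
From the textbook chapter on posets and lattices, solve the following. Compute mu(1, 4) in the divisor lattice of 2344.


In a divisor lattice, mu(a,b) = mu(b/a) where mu is the classical Mobius function.
b/a = 4/1 = 4
Prime factorization of 4: primes [2]
4 is not squarefree, so mu(4) = 0


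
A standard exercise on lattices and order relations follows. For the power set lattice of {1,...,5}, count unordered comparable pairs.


A comparable pair {a,b} has a < b or b < a in the order.
Count unordered pairs where one element is strictly below the other.
Examples: {{},{1}}, {{},{2}}, {{},{3}}, {{},{4}}, ...
Total comparable pairs: 211


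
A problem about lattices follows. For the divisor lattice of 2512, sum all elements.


sigma(n) = sum of divisors.
Divisors of 2512: [1, 2, 4, 8, 16, 157, 314, 628, 1256, 2512]
Sum = 4898


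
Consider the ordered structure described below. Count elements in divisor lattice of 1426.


Divisors of 1426: [1, 2, 23, 31, 46, 62, 713, 1426]
Count: 8


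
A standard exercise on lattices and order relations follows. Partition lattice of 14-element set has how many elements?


B(n) = number of set partitions of an n-element set.
B(n) satisfies the recurrence: B(n+1) = sum_k C(n,k)*B(k).
B(14) = 190899322


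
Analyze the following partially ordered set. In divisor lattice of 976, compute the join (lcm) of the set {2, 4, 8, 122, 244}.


In a divisor lattice, join = lcm (least common multiple).
Compute lcm iteratively: start with first element, then lcm(current, next).
Elements: [2, 4, 8, 122, 244]
lcm(2,4) = 4
lcm(4,8) = 8
lcm(8,122) = 488
lcm(488,244) = 488
Final lcm = 488


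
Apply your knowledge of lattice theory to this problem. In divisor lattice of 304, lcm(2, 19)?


Join=lcm.
gcd(2,19)=1
lcm=38


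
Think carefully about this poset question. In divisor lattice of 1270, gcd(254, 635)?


Meet=gcd.
gcd(254,635)=127


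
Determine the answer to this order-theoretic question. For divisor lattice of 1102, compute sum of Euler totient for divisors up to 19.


Divisors of 1102 up to 19: [1, 2, 19]
phi values: [1, 1, 18]
Sum = 20


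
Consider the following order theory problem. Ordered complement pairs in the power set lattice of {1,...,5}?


Complement pair (a,b): a meet b = bottom, a join b = top.
Here: A intersect B = {} and A union B = {1,...,5}.
Pairs found: ({},{1,2,3,4,5}), ({1},{2,3,4,5}), ({2},{1,3,4,5}), ({3},{1,2,4,5}), ... (28 more)
Total ordered pairs: 32


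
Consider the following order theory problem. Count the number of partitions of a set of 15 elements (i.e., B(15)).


B(n) = number of set partitions of an n-element set.
B(n) satisfies the recurrence: B(n+1) = sum_k C(n,k)*B(k).
B(15) = 1382958545


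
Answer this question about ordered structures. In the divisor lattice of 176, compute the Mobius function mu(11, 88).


In a divisor lattice, mu(a,b) = mu(b/a) where mu is the classical Mobius function.
b/a = 88/11 = 8
Prime factorization of 8: primes [2]
8 is not squarefree, so mu(8) = 0


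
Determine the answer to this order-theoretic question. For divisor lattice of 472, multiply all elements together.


Divisors of 472: [1, 2, 4, 8, 59, 118, 236, 472]
Product = n^(d(n)/2) = 472^(8/2)
Product = 49632710656


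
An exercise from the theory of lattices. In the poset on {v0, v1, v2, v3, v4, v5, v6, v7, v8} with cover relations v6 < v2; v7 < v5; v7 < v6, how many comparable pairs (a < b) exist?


A comparable pair {a,b} has a < b or b < a in the order.
Count unordered pairs where one element is strictly below the other.
Examples: {v2,v6}, {v2,v7}, {v5,v7}, {v6,v7}
Total comparable pairs: 4


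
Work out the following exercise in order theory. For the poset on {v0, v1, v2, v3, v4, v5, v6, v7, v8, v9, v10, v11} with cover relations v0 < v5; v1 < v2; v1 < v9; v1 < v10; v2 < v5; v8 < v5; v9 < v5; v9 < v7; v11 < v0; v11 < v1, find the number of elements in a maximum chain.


A chain is a totally ordered subset; we count the number of elements in a maximum chain.
Compute, for each element x, the size of the longest chain ending at x:
  v3: 1
  v4: 1
  v6: 1
  v8: 1
  v11: 1
  v0: 2
  ...
A maximum chain: v11 < v1 < v2 < v5
Number of elements in the longest chain: 4


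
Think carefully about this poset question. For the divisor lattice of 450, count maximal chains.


A maximal chain goes from the minimum element to a maximal element via cover relations.
Counting all min-to-max paths in the cover graph.
Total maximal chains: 30


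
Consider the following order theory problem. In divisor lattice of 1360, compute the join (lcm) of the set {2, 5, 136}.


In a divisor lattice, join = lcm (least common multiple).
Compute lcm iteratively: start with first element, then lcm(current, next).
Elements: [2, 5, 136]
lcm(2,5) = 10
lcm(10,136) = 680
Final lcm = 680


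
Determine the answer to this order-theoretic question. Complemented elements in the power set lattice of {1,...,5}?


An element a is complemented if some b has a meet b = bottom, a join b = top.
every subset A has complement S\A, so all elements are complemented.
Complemented elements: {}, {1}, {2}, {3}, {4}, {5}, ... (26 more)
Count: 32


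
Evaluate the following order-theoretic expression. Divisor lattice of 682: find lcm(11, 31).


In a divisor lattice, join = lcm (least common multiple).
gcd(11,31) = 1
lcm(11,31) = 11*31/gcd = 341/1 = 341


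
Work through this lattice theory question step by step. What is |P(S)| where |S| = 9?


Power set = 2^n.
2^9 = 512


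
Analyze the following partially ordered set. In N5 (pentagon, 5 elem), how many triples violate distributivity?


Distributive law: a ^ (b v c) = (a ^ b) v (a ^ c).
Check all 5^3 = 125 ordered triples (a,b,c).
  e.g. a=b, b=a, c=c: lhs=b != rhs=a
  e.g. a=b, b=c, c=a: lhs=b != rhs=a
Total violating triples: 2


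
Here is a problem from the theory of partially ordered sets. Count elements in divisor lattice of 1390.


Divisors of 1390: [1, 2, 5, 10, 139, 278, 695, 1390]
Count: 8


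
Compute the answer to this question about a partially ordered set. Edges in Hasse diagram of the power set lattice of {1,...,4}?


A cover relation a -< b holds when a < b with no c strictly between.
Cover relations:
  {} -< {1}
  {} -< {2}
  {} -< {3}
  {} -< {4}
  {1} -< {1,2}
  {1} -< {1,3}
  {1} -< {1,4}
  {2} -< {1,2}
  ...24 more
Total: 32


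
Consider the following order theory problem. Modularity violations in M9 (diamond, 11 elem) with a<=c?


Modular law: if a <= c then a v (b ^ c) = (a v b) ^ c.
Check all triples (a,b,c) with a <= c among 11 elements.
This lattice is modular (diamonds M_m and their chain-products are modular).
Total violating triples: 0


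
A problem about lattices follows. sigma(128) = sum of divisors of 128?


sigma(n) = sum of divisors.
Divisors of 128: [1, 2, 4, 8, 16, 32, 64, 128]
Sum = 255


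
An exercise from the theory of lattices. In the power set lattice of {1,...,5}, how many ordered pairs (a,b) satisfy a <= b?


The order relation is {(a,b) : a <= b}, reflexive so it includes (a,a).
Examples: ({},{}), ({},{1,2}), ({},{1,2,3}), ({},{1,2,3,4}), ({},{1,2,3,4,5}), ...
Total ordered pairs: 243


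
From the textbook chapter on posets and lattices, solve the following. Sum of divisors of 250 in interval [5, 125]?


Interval [5,125] in divisors of 250: [5, 25, 125]
Sum = 155


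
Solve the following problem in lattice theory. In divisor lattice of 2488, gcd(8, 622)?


Meet=gcd.
gcd(8,622)=2


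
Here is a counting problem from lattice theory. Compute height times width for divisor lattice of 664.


Height = length of longest chain minus 1; width = size of largest antichain.
A maximum chain: 1 | 83 | 166 | 332 | 664  (height 4).
A maximum antichain: {2, 83}  (width 2).
Product = 4 * 2 = 8


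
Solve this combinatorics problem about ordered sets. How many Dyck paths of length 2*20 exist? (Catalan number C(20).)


C(n) = C(2n, n) / (n+1).
C(40, 20) = 137846528820
C(20) = 137846528820 / 21 = 6564120420


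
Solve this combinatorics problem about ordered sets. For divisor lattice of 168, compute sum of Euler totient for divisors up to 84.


Divisors of 168 up to 84: [1, 2, 3, 4, 6, 7, 8, 12, 14, 21, 24, 28, 42, 56, 84]
phi values: [1, 1, 2, 2, 2, 6, 4, 4, 6, 12, 8, 12, 12, 24, 24]
Sum = 120


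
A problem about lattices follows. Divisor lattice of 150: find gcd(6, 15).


In a divisor lattice, meet = gcd (greatest common divisor).
By Euclidean algorithm or factoring: gcd(6,15) = 3


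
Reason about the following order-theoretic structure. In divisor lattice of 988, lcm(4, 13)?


Join=lcm.
gcd(4,13)=1
lcm=52


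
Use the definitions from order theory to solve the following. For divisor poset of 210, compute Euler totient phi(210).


phi(n) = n * prod_{p|n} (1 - 1/p).
Prime divisors of 210: [2, 3, 5, 7]
phi(210) = 210 * (1 - 1/2) * (1 - 1/3) * (1 - 1/5) * (1 - 1/7)
phi(210) = 48


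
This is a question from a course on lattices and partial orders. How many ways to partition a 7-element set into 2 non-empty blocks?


S(n,k) = k*S(n-1,k) + S(n-1,k-1).
S(6,2) = 31, S(6,1) = 1
S(7,2) = 2*31 + 1 = 62 + 1
S(7,2) = 63


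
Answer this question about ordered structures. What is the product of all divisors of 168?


Divisors of 168: [1, 2, 3, 4, 6, 7, 8, 12, 14, 21, 24, 28, 42, 56, 84, 168]
Product = n^(d(n)/2) = 168^(16/2)
Product = 634562281237118976


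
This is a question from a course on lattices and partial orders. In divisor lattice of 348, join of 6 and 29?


In a divisor lattice, join = lcm (least common multiple).
gcd(6,29) = 1
lcm(6,29) = 6*29/gcd = 174/1 = 174


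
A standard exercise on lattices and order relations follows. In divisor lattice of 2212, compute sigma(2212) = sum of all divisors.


sigma(n) = sum of divisors.
Divisors of 2212: [1, 2, 4, 7, 14, 28, 79, 158, 316, 553, 1106, 2212]
Sum = 4480


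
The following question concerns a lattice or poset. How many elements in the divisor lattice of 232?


Divisors of 232: [1, 2, 4, 8, 29, 58, 116, 232]
Count: 8


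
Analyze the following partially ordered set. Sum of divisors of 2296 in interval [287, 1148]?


Interval [287,1148] in divisors of 2296: [287, 574, 1148]
Sum = 2009


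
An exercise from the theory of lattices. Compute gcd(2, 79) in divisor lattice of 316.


In a divisor lattice, meet = gcd (greatest common divisor).
By Euclidean algorithm or factoring: gcd(2,79) = 1


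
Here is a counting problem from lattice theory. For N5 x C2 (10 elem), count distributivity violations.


Distributive law: a ^ (b v c) = (a ^ b) v (a ^ c).
Check all 10^3 = 1000 ordered triples (a,b,c).
  e.g. a=(b,0), b=(a,0), c=(c,0): lhs=(b,0) != rhs=(a,0)
  e.g. a=(b,0), b=(a,0), c=(c,1): lhs=(b,0) != rhs=(a,0)
Total violating triples: 16


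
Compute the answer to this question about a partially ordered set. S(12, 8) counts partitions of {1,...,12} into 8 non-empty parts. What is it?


S(n,k) = k*S(n-1,k) + S(n-1,k-1).
S(11,8) = 11880, S(11,7) = 63987
S(12,8) = 8*11880 + 63987 = 95040 + 63987
S(12,8) = 159027


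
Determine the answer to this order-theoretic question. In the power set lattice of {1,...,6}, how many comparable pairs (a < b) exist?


A comparable pair {a,b} has a < b or b < a in the order.
Count unordered pairs where one element is strictly below the other.
Examples: {{},{1}}, {{},{2}}, {{},{3}}, {{},{4}}, ...
Total comparable pairs: 665


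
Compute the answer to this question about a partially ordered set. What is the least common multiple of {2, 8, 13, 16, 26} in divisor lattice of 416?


In a divisor lattice, join = lcm (least common multiple).
Compute lcm iteratively: start with first element, then lcm(current, next).
Elements: [2, 8, 13, 16, 26]
lcm(2,8) = 8
lcm(8,13) = 104
lcm(104,16) = 208
lcm(208,26) = 208
Final lcm = 208


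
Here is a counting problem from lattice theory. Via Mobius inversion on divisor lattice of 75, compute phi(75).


phi(n) = n * prod_{p|n} (1 - 1/p).
Prime divisors of 75: [3, 5]
phi(75) = 75 * (1 - 1/3) * (1 - 1/5)
phi(75) = 40


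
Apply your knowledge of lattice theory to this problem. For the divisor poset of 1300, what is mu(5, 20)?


In a divisor lattice, mu(a,b) = mu(b/a) where mu is the classical Mobius function.
b/a = 20/5 = 4
Prime factorization of 4: primes [2]
4 is not squarefree, so mu(4) = 0


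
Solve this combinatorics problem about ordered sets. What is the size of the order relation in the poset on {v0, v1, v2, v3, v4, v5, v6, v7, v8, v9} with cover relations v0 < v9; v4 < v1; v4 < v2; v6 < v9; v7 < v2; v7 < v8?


The order relation is {(a,b) : a <= b}, reflexive so it includes (a,a).
Examples: (v0,v0), (v0,v9), (v1,v1), (v2,v2), (v3,v3), ...
Total ordered pairs: 16


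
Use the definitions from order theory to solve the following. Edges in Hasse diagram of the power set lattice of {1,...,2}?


A cover relation a -< b holds when a < b with no c strictly between.
Cover relations:
  {} -< {1}
  {} -< {2}
  {1} -< {1,2}
  {2} -< {1,2}
Total: 4


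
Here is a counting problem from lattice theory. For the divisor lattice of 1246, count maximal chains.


A maximal chain goes from the minimum element to a maximal element via cover relations.
Counting all min-to-max paths in the cover graph.
Total maximal chains: 6


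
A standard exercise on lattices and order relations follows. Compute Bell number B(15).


B(n) = number of set partitions of an n-element set.
B(n) satisfies the recurrence: B(n+1) = sum_k C(n,k)*B(k).
B(15) = 1382958545


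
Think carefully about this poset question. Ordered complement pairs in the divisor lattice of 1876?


Complement pair (a,b): a meet b = bottom, a join b = top.
Here: gcd(a,b)=1 and lcm(a,b)=1876, i.e. a*b=1876 with a,b coprime.
Pairs found: (1,1876), (4,469), (7,268), (28,67), ... (4 more)
Total ordered pairs: 8


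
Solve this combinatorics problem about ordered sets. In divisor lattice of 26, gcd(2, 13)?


Meet=gcd.
gcd(2,13)=1


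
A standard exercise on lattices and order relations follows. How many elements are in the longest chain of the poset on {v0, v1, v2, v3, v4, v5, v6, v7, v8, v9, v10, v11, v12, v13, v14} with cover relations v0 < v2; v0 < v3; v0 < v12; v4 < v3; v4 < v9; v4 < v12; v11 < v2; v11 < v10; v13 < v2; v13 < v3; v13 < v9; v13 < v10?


A chain is a totally ordered subset; we count the number of elements in a maximum chain.
Compute, for each element x, the size of the longest chain ending at x:
  v0: 1
  v1: 1
  v4: 1
  v5: 1
  v6: 1
  v7: 1
  ...
A maximum chain: v0 < v2
Number of elements in the longest chain: 2


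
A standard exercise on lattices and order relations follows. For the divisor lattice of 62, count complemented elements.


An element a is complemented if some b has a meet b = bottom, a join b = top.
a is complemented iff gcd(a, n/a)=1, i.e. a is a unitary divisor of 62.
Complemented elements: 1, 2, 31, 62
Count: 4


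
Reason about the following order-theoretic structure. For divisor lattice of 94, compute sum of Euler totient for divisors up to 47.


Divisors of 94 up to 47: [1, 2, 47]
phi values: [1, 1, 46]
Sum = 48


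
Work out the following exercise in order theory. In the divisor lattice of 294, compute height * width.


Height = length of longest chain minus 1; width = size of largest antichain.
A maximum chain: 1 | 7 | 49 | 147 | 294  (height 4).
A maximum antichain: {6, 14, 21, 49}  (width 4).
Product = 4 * 4 = 16


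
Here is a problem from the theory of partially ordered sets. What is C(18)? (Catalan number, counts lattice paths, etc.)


C(n) = C(2n, n) / (n+1).
C(36, 18) = 9075135300
C(18) = 9075135300 / 19 = 477638700


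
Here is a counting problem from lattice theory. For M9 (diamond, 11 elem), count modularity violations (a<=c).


Modular law: if a <= c then a v (b ^ c) = (a v b) ^ c.
Check all triples (a,b,c) with a <= c among 11 elements.
This lattice is modular (diamonds M_m and their chain-products are modular).
Total violating triples: 0


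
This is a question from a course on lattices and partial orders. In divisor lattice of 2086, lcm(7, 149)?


Join=lcm.
gcd(7,149)=1
lcm=1043


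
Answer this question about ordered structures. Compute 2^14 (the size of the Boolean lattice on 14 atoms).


Power set = 2^n.
2^14 = 16384


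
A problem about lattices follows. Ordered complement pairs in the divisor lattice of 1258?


Complement pair (a,b): a meet b = bottom, a join b = top.
Here: gcd(a,b)=1 and lcm(a,b)=1258, i.e. a*b=1258 with a,b coprime.
Pairs found: (1,1258), (2,629), (17,74), (34,37), ... (4 more)
Total ordered pairs: 8


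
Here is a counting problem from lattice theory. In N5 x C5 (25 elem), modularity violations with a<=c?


Modular law: if a <= c then a v (b ^ c) = (a v b) ^ c.
Check all triples (a,b,c) with a <= c among 25 elements.
  e.g. a=(a,0), b=(c,0), c=(b,0): lhs=(a,0) != rhs=(b,0)
  e.g. a=(a,0), b=(c,1), c=(b,0): lhs=(a,0) != rhs=(b,0)
Total violating triples: 75


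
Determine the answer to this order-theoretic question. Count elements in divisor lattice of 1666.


Divisors of 1666: [1, 2, 7, 14, 17, 34, 49, 98, 119, 238, 833, 1666]
Count: 12


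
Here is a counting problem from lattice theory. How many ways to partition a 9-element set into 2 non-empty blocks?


S(n,k) = k*S(n-1,k) + S(n-1,k-1).
S(8,2) = 127, S(8,1) = 1
S(9,2) = 2*127 + 1 = 254 + 1
S(9,2) = 255


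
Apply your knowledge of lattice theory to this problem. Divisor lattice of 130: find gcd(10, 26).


In a divisor lattice, meet = gcd (greatest common divisor).
By Euclidean algorithm or factoring: gcd(10,26) = 2


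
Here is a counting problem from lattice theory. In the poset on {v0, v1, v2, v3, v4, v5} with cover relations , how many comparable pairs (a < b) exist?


A comparable pair {a,b} has a < b or b < a in the order.
Count unordered pairs where one element is strictly below the other.
Total comparable pairs: 0


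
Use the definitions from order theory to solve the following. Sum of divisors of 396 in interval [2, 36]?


Interval [2,36] in divisors of 396: [2, 4, 6, 12, 18, 36]
Sum = 78


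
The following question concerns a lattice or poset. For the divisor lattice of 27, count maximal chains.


A maximal chain goes from the minimum element to a maximal element via cover relations.
Counting all min-to-max paths in the cover graph.
Total maximal chains: 1


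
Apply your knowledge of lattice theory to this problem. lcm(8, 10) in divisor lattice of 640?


Join=lcm.
gcd(8,10)=2
lcm=40


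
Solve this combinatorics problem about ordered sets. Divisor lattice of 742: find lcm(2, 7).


In a divisor lattice, join = lcm (least common multiple).
gcd(2,7) = 1
lcm(2,7) = 2*7/gcd = 14/1 = 14


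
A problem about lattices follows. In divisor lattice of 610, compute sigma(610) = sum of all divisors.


sigma(n) = sum of divisors.
Divisors of 610: [1, 2, 5, 10, 61, 122, 305, 610]
Sum = 1116


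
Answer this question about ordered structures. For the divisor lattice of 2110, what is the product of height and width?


Height = length of longest chain minus 1; width = size of largest antichain.
A maximum chain: 1 | 211 | 1055 | 2110  (height 3).
A maximum antichain: {2, 5, 211}  (width 3).
Product = 3 * 3 = 9


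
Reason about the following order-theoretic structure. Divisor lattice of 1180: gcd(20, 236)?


Meet=gcd.
gcd(20,236)=4


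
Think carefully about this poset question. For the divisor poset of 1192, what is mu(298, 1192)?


In a divisor lattice, mu(a,b) = mu(b/a) where mu is the classical Mobius function.
b/a = 1192/298 = 4
Prime factorization of 4: primes [2]
4 is not squarefree, so mu(4) = 0


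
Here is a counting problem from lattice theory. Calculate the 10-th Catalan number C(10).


C(n) = C(2n, n) / (n+1).
C(20, 10) = 184756
C(10) = 184756 / 11 = 16796


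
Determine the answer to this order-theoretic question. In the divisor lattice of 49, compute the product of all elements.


Divisors of 49: [1, 7, 49]
Product = n^(d(n)/2) = 49^(3/2)
Product = 343


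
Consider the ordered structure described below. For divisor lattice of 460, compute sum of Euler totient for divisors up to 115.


Divisors of 460 up to 115: [1, 2, 4, 5, 10, 20, 23, 46, 92, 115]
phi values: [1, 1, 2, 4, 4, 8, 22, 22, 44, 88]
Sum = 196


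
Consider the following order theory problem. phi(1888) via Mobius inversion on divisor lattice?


phi(n) = n * prod_{p|n} (1 - 1/p).
Prime divisors of 1888: [2, 59]
phi(1888) = 1888 * (1 - 1/2) * (1 - 1/59)
phi(1888) = 928


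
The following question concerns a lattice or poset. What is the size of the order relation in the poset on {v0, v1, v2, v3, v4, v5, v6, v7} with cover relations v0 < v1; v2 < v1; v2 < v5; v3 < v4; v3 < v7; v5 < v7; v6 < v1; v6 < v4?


The order relation is {(a,b) : a <= b}, reflexive so it includes (a,a).
Examples: (v0,v0), (v0,v1), (v1,v1), (v2,v1), (v2,v2), ...
Total ordered pairs: 17


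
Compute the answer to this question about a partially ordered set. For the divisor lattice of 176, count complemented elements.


An element a is complemented if some b has a meet b = bottom, a join b = top.
a is complemented iff gcd(a, n/a)=1, i.e. a is a unitary divisor of 176.
Complemented elements: 1, 11, 16, 176
Count: 4


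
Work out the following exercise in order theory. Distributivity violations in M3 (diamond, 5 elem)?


Distributive law: a ^ (b v c) = (a ^ b) v (a ^ c).
Check all 5^3 = 125 ordered triples (a,b,c).
  e.g. a=a1, b=a2, c=a3: lhs=a1 != rhs=0
  e.g. a=a1, b=a3, c=a2: lhs=a1 != rhs=0
Total violating triples: 6


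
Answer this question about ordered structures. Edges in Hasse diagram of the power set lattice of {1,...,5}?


A cover relation a -< b holds when a < b with no c strictly between.
Cover relations:
  {} -< {1}
  {} -< {2}
  {} -< {3}
  {} -< {4}
  {} -< {5}
  {1} -< {1,2}
  {1} -< {1,3}
  {1} -< {1,4}
  ...72 more
Total: 80


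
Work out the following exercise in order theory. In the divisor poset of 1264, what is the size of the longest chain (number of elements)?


A chain is a totally ordered subset; we count the number of elements in a maximum chain.
Compute, for each element x, the size of the longest chain ending at x:
  1: 1
  2: 2
  79: 2
  4: 3
  8: 4
  158: 3
  ...
A maximum chain: 1 < 2 < 4 < 8 < 16 < 1264
Number of elements in the longest chain: 6


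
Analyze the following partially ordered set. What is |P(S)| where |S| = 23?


Power set = 2^n.
2^23 = 8388608


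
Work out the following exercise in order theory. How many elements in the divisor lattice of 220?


Divisors of 220: [1, 2, 4, 5, 10, 11, 20, 22, 44, 55, 110, 220]
Count: 12


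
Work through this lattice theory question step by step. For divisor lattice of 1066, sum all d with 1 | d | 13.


Interval [1,13] in divisors of 1066: [1, 13]
Sum = 14


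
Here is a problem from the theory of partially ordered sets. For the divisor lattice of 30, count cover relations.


A cover relation a -< b holds when a < b with no c strictly between.
Cover relations:
  1 -< 2
  1 -< 3
  1 -< 5
  2 -< 6
  2 -< 10
  3 -< 6
  3 -< 15
  5 -< 10
  ...4 more
Total: 12


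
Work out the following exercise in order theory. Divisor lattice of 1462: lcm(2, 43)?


Join=lcm.
gcd(2,43)=1
lcm=86


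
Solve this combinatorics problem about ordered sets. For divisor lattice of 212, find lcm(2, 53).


In a divisor lattice, join = lcm (least common multiple).
Compute lcm iteratively: start with first element, then lcm(current, next).
Elements: [2, 53]
lcm(2,53) = 106
Final lcm = 106


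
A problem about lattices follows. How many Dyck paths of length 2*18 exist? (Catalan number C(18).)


C(n) = C(2n, n) / (n+1).
C(36, 18) = 9075135300
C(18) = 9075135300 / 19 = 477638700


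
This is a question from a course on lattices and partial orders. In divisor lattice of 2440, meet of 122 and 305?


In a divisor lattice, meet = gcd (greatest common divisor).
By Euclidean algorithm or factoring: gcd(122,305) = 61


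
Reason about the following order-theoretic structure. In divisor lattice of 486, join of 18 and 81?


In a divisor lattice, join = lcm (least common multiple).
gcd(18,81) = 9
lcm(18,81) = 18*81/gcd = 1458/9 = 162


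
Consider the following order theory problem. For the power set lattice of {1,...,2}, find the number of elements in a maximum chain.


A chain is a totally ordered subset; we count the number of elements in a maximum chain.
Compute, for each element x, the size of the longest chain ending at x:
  {}: 1
  {1}: 2
  {2}: 2
  {1,2}: 3
A maximum chain: {} < {1} < {1,2}
Number of elements in the longest chain: 3


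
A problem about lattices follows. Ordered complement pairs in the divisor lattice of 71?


Complement pair (a,b): a meet b = bottom, a join b = top.
Here: gcd(a,b)=1 and lcm(a,b)=71, i.e. a*b=71 with a,b coprime.
Pairs found: (1,71), (71,1)
Total ordered pairs: 2


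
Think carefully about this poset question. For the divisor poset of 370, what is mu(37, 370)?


In a divisor lattice, mu(a,b) = mu(b/a) where mu is the classical Mobius function.
b/a = 370/37 = 10
Prime factorization of 10: primes [2, 5]
10 is squarefree with 2 prime factor(s), so mu(10) = (-1)^2 = 1


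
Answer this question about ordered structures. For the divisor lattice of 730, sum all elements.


sigma(n) = sum of divisors.
Divisors of 730: [1, 2, 5, 10, 73, 146, 365, 730]
Sum = 1332


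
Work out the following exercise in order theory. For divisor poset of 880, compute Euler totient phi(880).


phi(n) = n * prod_{p|n} (1 - 1/p).
Prime divisors of 880: [2, 5, 11]
phi(880) = 880 * (1 - 1/2) * (1 - 1/5) * (1 - 1/11)
phi(880) = 320


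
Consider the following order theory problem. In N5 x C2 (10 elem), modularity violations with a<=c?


Modular law: if a <= c then a v (b ^ c) = (a v b) ^ c.
Check all triples (a,b,c) with a <= c among 10 elements.
  e.g. a=(a,0), b=(c,0), c=(b,0): lhs=(a,0) != rhs=(b,0)
  e.g. a=(a,0), b=(c,1), c=(b,0): lhs=(a,0) != rhs=(b,0)
Total violating triples: 6


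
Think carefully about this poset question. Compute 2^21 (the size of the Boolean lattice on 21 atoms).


Power set = 2^n.
2^21 = 2097152


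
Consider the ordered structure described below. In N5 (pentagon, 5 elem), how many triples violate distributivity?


Distributive law: a ^ (b v c) = (a ^ b) v (a ^ c).
Check all 5^3 = 125 ordered triples (a,b,c).
  e.g. a=b, b=a, c=c: lhs=b != rhs=a
  e.g. a=b, b=c, c=a: lhs=b != rhs=a
Total violating triples: 2


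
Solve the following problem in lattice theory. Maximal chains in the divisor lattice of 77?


A maximal chain goes from the minimum element to a maximal element via cover relations.
Counting all min-to-max paths in the cover graph.
Total maximal chains: 2


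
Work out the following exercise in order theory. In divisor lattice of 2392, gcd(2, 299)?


Meet=gcd.
gcd(2,299)=1


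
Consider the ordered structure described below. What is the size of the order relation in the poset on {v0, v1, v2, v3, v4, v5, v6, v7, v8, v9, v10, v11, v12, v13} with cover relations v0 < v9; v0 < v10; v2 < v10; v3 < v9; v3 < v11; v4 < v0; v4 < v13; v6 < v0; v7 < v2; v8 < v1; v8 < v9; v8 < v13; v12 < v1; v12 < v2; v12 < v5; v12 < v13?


The order relation is {(a,b) : a <= b}, reflexive so it includes (a,a).
Examples: (v0,v0), (v0,v10), (v0,v9), (v1,v1), (v10,v10), ...
Total ordered pairs: 36


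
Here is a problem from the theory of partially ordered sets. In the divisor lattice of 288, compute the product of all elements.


Divisors of 288: [1, 2, 3, 4, 6, 8, 9, 12, 16, 18, 24, 32, 36, 48, 72, 96, 144, 288]
Product = n^(d(n)/2) = 288^(18/2)
Product = 13631146639813244878848


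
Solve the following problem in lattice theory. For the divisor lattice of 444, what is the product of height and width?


Height = length of longest chain minus 1; width = size of largest antichain.
A maximum chain: 1 | 37 | 111 | 222 | 444  (height 4).
A maximum antichain: {4, 6, 74, 111}  (width 4).
Product = 4 * 4 = 16


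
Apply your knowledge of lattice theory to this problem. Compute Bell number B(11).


B(n) = number of set partitions of an n-element set.
B(n) satisfies the recurrence: B(n+1) = sum_k C(n,k)*B(k).
B(11) = 678570


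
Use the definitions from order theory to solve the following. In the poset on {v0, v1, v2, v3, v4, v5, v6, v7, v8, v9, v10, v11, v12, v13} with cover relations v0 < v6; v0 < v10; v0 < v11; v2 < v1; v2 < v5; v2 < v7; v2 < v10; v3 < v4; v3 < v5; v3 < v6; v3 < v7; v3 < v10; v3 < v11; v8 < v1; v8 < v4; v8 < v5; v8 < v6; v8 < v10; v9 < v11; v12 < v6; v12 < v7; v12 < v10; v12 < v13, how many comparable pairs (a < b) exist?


A comparable pair {a,b} has a < b or b < a in the order.
Count unordered pairs where one element is strictly below the other.
Examples: {v0,v6}, {v0,v10}, {v0,v11}, {v1,v2}, ...
Total comparable pairs: 23


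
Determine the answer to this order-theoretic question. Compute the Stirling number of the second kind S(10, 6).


S(n,k) = k*S(n-1,k) + S(n-1,k-1).
S(9,6) = 2646, S(9,5) = 6951
S(10,6) = 6*2646 + 6951 = 15876 + 6951
S(10,6) = 22827


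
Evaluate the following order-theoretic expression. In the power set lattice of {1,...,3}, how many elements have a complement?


An element a is complemented if some b has a meet b = bottom, a join b = top.
every subset A has complement S\A, so all elements are complemented.
Complemented elements: {}, {1}, {2}, {3}, {1,2}, {1,3}, ... (2 more)
Count: 8


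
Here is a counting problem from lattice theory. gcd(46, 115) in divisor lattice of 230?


Meet=gcd.
gcd(46,115)=23


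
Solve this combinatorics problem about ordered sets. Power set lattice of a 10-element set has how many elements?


Power set = 2^n.
2^10 = 1024


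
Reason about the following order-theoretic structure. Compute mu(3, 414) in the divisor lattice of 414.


In a divisor lattice, mu(a,b) = mu(b/a) where mu is the classical Mobius function.
b/a = 414/3 = 138
Prime factorization of 138: primes [2, 3, 23]
138 is squarefree with 3 prime factor(s), so mu(138) = (-1)^3 = -1


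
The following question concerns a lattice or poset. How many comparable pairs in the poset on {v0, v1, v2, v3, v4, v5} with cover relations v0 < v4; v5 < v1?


A comparable pair {a,b} has a < b or b < a in the order.
Count unordered pairs where one element is strictly below the other.
Examples: {v0,v4}, {v1,v5}
Total comparable pairs: 2


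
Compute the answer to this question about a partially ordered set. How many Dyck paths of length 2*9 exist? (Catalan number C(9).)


C(n) = C(2n, n) / (n+1).
C(18, 9) = 48620
C(9) = 48620 / 10 = 4862


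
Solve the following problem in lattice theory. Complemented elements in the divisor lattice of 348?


An element a is complemented if some b has a meet b = bottom, a join b = top.
a is complemented iff gcd(a, n/a)=1, i.e. a is a unitary divisor of 348.
Complemented elements: 1, 3, 4, 12, 29, 87, ... (2 more)
Count: 8


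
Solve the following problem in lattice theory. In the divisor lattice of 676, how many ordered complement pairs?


Complement pair (a,b): a meet b = bottom, a join b = top.
Here: gcd(a,b)=1 and lcm(a,b)=676, i.e. a*b=676 with a,b coprime.
Pairs found: (1,676), (4,169), (169,4), (676,1)
Total ordered pairs: 4


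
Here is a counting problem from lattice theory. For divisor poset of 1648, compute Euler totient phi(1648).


phi(n) = n * prod_{p|n} (1 - 1/p).
Prime divisors of 1648: [2, 103]
phi(1648) = 1648 * (1 - 1/2) * (1 - 1/103)
phi(1648) = 816


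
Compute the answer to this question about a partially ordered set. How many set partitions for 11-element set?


B(n) = number of set partitions of an n-element set.
B(n) satisfies the recurrence: B(n+1) = sum_k C(n,k)*B(k).
B(11) = 678570


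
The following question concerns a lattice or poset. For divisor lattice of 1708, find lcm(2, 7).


In a divisor lattice, join = lcm (least common multiple).
Compute lcm iteratively: start with first element, then lcm(current, next).
Elements: [2, 7]
lcm(2,7) = 14
Final lcm = 14


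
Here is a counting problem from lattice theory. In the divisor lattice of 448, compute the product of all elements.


Divisors of 448: [1, 2, 4, 7, 8, 14, 16, 28, 32, 56, 64, 112, 224, 448]
Product = n^(d(n)/2) = 448^(14/2)
Product = 3621980417894121472


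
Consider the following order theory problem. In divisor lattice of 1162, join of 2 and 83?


In a divisor lattice, join = lcm (least common multiple).
gcd(2,83) = 1
lcm(2,83) = 2*83/gcd = 166/1 = 166


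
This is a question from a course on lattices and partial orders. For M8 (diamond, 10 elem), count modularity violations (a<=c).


Modular law: if a <= c then a v (b ^ c) = (a v b) ^ c.
Check all triples (a,b,c) with a <= c among 10 elements.
This lattice is modular (diamonds M_m and their chain-products are modular).
Total violating triples: 0


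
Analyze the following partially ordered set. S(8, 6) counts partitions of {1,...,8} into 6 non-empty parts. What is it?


S(n,k) = k*S(n-1,k) + S(n-1,k-1).
S(7,6) = 21, S(7,5) = 140
S(8,6) = 6*21 + 140 = 126 + 140
S(8,6) = 266


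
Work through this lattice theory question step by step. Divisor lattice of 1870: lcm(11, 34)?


Join=lcm.
gcd(11,34)=1
lcm=374


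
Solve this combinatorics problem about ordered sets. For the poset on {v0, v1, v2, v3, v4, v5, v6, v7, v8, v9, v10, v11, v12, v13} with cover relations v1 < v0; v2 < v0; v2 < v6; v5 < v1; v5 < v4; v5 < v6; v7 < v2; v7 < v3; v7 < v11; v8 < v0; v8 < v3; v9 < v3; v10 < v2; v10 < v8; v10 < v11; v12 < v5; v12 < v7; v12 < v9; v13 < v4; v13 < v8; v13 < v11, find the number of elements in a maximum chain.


A chain is a totally ordered subset; we count the number of elements in a maximum chain.
Compute, for each element x, the size of the longest chain ending at x:
  v10: 1
  v12: 1
  v13: 1
  v5: 2
  v7: 2
  v9: 2
  ...
A maximum chain: v12 < v5 < v1 < v0
Number of elements in the longest chain: 4


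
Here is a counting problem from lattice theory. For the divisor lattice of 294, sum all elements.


sigma(n) = sum of divisors.
Divisors of 294: [1, 2, 3, 6, 7, 14, 21, 42, 49, 98, 147, 294]
Sum = 684


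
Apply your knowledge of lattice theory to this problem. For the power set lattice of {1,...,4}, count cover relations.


A cover relation a -< b holds when a < b with no c strictly between.
Cover relations:
  {} -< {1}
  {} -< {2}
  {} -< {3}
  {} -< {4}
  {1} -< {1,2}
  {1} -< {1,3}
  {1} -< {1,4}
  {2} -< {1,2}
  ...24 more
Total: 32


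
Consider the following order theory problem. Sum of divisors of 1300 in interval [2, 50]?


Interval [2,50] in divisors of 1300: [2, 10, 50]
Sum = 62


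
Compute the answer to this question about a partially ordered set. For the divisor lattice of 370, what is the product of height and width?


Height = length of longest chain minus 1; width = size of largest antichain.
A maximum chain: 1 | 37 | 185 | 370  (height 3).
A maximum antichain: {2, 5, 37}  (width 3).
Product = 3 * 3 = 9


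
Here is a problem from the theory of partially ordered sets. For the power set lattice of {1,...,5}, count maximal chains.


A maximal chain goes from the minimum element to a maximal element via cover relations.
Counting all min-to-max paths in the cover graph.
Total maximal chains: 120


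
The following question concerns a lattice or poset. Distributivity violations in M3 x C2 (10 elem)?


Distributive law: a ^ (b v c) = (a ^ b) v (a ^ c).
Check all 10^3 = 1000 ordered triples (a,b,c).
  e.g. a=(a1,0), b=(a2,0), c=(a3,0): lhs=(a1,0) != rhs=(0,0)
  e.g. a=(a1,0), b=(a2,0), c=(a3,1): lhs=(a1,0) != rhs=(0,0)
Total violating triples: 48


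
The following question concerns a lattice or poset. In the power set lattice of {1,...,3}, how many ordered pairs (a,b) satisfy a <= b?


The order relation is {(a,b) : a <= b}, reflexive so it includes (a,a).
Examples: ({},{}), ({},{1,2}), ({},{1,2,3}), ({},{1,3}), ({},{1}), ...
Total ordered pairs: 27


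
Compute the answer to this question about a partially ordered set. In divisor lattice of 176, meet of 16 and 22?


In a divisor lattice, meet = gcd (greatest common divisor).
By Euclidean algorithm or factoring: gcd(16,22) = 2


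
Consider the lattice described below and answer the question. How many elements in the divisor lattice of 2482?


Divisors of 2482: [1, 2, 17, 34, 73, 146, 1241, 2482]
Count: 8
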